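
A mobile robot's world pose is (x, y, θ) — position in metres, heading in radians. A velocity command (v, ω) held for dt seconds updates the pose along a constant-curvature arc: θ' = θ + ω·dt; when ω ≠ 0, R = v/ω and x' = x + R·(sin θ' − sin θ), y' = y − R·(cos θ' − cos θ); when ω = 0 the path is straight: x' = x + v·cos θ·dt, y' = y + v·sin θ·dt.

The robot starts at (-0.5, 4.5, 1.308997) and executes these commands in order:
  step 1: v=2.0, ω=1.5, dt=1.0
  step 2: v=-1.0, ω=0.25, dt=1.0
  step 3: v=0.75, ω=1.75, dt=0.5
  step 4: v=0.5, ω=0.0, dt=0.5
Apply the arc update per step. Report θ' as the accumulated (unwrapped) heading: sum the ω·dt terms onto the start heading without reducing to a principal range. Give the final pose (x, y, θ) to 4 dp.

(-0.8926, 5.5956, 3.9340)

step 1: θ'=2.8090 (R=1.3333) → pose (-1.3526, 6.1054, 2.8090)
step 2: θ'=3.0590 (R=-4.0000) → pose (-0.3766, 5.8998, 3.0590)
step 3: θ'=3.9340 (R=0.4286) → pose (-0.7171, 5.7736, 3.9340)
step 4: θ'=3.9340 (straight) → pose (-0.8926, 5.5956, 3.9340)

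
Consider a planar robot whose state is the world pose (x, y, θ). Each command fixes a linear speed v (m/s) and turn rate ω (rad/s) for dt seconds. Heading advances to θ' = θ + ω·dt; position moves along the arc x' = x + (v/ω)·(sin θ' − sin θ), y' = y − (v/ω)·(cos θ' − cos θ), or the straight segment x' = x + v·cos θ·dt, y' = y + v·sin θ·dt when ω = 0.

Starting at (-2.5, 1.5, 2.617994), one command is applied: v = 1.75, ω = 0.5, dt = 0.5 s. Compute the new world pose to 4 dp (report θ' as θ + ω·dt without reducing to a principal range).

θ' = 2.6180 + 0.5·0.5 = 2.8680
R = v/ω = 1.75/0.5 = 3.5000
x' = -2.5 + 3.5000·(sin 2.8680 − sin 2.6180) = -3.3043
y' = 1.5 − 3.5000·(cos 2.8680 − cos 2.6180) = 1.8387

(-3.3043, 1.8387, 2.8680)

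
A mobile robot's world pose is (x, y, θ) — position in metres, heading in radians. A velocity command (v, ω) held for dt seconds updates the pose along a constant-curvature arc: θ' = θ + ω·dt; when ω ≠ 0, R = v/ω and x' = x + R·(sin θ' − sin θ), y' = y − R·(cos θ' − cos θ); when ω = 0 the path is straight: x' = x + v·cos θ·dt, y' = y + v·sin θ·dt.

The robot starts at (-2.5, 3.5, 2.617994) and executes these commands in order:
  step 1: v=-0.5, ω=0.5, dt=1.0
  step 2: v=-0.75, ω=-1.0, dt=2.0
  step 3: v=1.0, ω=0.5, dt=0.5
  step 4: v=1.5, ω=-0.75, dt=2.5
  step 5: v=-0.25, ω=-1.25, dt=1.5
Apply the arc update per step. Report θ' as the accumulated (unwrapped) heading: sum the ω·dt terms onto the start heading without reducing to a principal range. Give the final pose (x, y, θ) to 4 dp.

step 1: θ'=3.1180 (R=-1.0000) → pose (-2.0236, 3.3663, 3.1180)
step 2: θ'=1.1180 (R=0.7500) → pose (-1.3669, 2.2884, 1.1180)
step 3: θ'=1.3680 (R=2.0000) → pose (-1.2063, 2.7605, 1.3680)
step 4: θ'=-0.5070 (R=-2.0000) → pose (1.7238, 4.1061, -0.5070)
step 5: θ'=-2.3820 (R=0.2000) → pose (1.6832, 4.4260, -2.3820)

(1.6832, 4.4260, -2.3820)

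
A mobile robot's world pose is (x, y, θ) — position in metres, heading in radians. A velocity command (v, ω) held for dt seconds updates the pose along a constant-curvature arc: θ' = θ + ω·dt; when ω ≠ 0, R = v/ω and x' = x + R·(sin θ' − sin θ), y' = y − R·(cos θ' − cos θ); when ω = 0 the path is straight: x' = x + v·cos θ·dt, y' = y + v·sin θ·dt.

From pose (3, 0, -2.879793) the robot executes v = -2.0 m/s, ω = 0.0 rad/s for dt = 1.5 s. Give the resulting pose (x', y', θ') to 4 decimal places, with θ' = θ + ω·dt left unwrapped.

θ' = -2.8798 + 0.0·1.5 = -2.8798
ω = 0 → straight: x' = 3 + -2.0·cos(-2.8798)·1.5 = 5.8978
y' = 0 + -2.0·sin(-2.8798)·1.5 = 0.7765

(5.8978, 0.7765, -2.8798)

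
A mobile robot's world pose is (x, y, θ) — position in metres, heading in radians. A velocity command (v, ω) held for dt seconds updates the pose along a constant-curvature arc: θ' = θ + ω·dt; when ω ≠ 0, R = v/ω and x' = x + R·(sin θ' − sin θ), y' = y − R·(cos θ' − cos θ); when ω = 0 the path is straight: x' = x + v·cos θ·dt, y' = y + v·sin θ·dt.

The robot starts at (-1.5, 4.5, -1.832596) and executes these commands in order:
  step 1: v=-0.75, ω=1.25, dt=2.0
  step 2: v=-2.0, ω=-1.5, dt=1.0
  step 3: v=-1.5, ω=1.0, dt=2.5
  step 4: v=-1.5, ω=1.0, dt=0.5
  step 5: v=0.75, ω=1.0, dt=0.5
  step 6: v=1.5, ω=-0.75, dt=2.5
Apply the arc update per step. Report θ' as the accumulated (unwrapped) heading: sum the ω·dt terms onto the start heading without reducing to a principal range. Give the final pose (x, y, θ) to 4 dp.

step 1: θ'=0.6674 (R=-0.6000) → pose (-2.4509, 5.1266, 0.6674)
step 2: θ'=-0.8326 (R=1.3333) → pose (-4.2624, 5.2765, -0.8326)
step 3: θ'=1.6674 (R=-1.5000) → pose (-6.8650, 4.1224, 1.6674)
step 4: θ'=2.1674 (R=-1.5000) → pose (-6.6128, 3.4243, 2.1674)
step 5: θ'=2.6674 (R=0.7500) → pose (-6.8908, 3.6702, 2.6674)
step 6: θ'=0.7924 (R=-2.0000) → pose (-7.4016, 6.8538, 0.7924)

(-7.4016, 6.8538, 0.7924)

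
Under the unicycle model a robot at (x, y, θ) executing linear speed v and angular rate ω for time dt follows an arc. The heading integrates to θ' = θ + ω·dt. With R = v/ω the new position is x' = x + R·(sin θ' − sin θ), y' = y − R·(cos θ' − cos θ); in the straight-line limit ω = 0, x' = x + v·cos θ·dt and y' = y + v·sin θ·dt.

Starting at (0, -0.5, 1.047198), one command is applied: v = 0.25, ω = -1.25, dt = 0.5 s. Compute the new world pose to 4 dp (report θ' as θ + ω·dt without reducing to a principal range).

(0.0913, -0.4176, 0.4222)

θ' = 1.0472 + -1.25·0.5 = 0.4222
R = v/ω = 0.25/-1.25 = -0.2000
x' = 0 + -0.2000·(sin 0.4222 − sin 1.0472) = 0.0913
y' = -0.5 − -0.2000·(cos 0.4222 − cos 1.0472) = -0.4176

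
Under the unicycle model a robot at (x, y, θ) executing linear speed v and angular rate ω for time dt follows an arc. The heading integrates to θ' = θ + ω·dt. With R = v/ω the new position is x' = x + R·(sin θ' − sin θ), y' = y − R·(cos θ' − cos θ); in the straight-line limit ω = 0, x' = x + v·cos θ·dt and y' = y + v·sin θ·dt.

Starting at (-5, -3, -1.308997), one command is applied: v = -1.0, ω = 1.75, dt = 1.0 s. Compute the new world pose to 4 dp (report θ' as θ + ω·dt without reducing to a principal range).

(-5.7959, -2.6311, 0.4410)

θ' = -1.3090 + 1.75·1.0 = 0.4410
R = v/ω = -1.0/1.75 = -0.5714
x' = -5 + -0.5714·(sin 0.4410 − sin -1.3090) = -5.7959
y' = -3 − -0.5714·(cos 0.4410 − cos -1.3090) = -2.6311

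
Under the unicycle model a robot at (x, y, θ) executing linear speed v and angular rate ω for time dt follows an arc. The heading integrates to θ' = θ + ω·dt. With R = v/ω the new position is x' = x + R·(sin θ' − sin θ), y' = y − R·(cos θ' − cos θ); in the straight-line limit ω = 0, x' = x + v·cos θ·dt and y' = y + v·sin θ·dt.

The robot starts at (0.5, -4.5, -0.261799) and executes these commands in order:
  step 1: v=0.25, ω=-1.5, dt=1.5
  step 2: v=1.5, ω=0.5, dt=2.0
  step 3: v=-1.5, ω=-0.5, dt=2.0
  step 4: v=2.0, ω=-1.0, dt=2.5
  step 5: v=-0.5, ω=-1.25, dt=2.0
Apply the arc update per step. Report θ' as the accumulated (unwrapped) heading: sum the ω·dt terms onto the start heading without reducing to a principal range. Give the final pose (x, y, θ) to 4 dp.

(-3.2930, -2.6057, -7.5118)

step 1: θ'=-2.5118 (R=-0.1667) → pose (0.5550, -4.7957, -2.5118)
step 2: θ'=-1.5118 (R=3.0000) → pose (-0.6728, -7.3970, -1.5118)
step 3: θ'=-2.5118 (R=3.0000) → pose (0.5550, -4.7957, -2.5118)
step 4: θ'=-5.0118 (R=-2.0000) → pose (-2.5340, -2.5895, -5.0118)
step 5: θ'=-7.5118 (R=0.4000) → pose (-3.2930, -2.6057, -7.5118)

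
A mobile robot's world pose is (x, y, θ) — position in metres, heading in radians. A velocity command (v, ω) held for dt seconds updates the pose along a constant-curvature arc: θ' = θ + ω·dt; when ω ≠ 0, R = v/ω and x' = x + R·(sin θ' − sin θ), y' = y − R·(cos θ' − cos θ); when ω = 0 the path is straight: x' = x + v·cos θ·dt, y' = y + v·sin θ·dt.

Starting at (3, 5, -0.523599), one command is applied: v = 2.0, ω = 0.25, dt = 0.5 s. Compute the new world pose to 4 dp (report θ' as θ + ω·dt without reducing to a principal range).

θ' = -0.5236 + 0.25·0.5 = -0.3986
R = v/ω = 2.0/0.25 = 8.0000
x' = 3 + 8.0000·(sin -0.3986 − sin -0.5236) = 3.8950
y' = 5 − 8.0000·(cos -0.3986 − cos -0.5236) = 4.5554

(3.8950, 4.5554, -0.3986)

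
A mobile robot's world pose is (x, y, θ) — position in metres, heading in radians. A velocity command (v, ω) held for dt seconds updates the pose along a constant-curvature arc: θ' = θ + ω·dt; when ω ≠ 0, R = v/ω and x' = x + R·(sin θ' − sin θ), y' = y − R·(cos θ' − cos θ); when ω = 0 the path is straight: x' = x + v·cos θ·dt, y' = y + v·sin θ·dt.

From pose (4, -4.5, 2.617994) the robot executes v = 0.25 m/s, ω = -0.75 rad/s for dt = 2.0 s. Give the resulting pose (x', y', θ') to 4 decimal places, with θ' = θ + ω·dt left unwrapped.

θ' = 2.6180 + -0.75·2.0 = 1.1180
R = v/ω = 0.25/-0.75 = -0.3333
x' = 4 + -0.3333·(sin 1.1180 − sin 2.6180) = 3.8669
y' = -4.5 − -0.3333·(cos 1.1180 − cos 2.6180) = -4.0655

(3.8669, -4.0655, 1.1180)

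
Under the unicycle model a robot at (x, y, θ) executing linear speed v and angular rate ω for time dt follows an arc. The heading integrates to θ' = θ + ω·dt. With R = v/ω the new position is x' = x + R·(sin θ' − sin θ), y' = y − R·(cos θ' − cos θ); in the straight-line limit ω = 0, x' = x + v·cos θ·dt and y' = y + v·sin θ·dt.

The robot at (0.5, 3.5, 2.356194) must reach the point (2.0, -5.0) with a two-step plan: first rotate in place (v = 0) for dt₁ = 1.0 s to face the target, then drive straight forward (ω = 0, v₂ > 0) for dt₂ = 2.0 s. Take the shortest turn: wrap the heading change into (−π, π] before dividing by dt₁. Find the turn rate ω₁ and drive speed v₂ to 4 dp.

ω₁ = 2.5309, v₂ = 4.3157

heading to target = atan2(-5−3.5, 2−0.5) = -1.3961
Δθ = wrap(-1.3961 − 2.3562) = 2.5309; ω₁ = Δθ/dt₁ = 2.5309
distance = √((2−0.5)² + (-5−3.5)²) = 8.6313; v₂ = distance/dt₂ = 4.3157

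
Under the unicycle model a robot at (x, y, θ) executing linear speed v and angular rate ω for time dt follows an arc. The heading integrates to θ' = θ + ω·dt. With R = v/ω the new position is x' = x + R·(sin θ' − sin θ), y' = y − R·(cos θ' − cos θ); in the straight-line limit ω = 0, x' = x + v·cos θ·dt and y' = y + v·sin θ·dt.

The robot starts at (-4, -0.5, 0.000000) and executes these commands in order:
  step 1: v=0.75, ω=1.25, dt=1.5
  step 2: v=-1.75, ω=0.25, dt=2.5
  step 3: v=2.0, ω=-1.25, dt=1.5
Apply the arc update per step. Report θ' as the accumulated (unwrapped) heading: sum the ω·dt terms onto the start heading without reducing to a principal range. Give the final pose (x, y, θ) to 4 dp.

(-0.9169, -0.6522, 0.6250)

step 1: θ'=1.8750 (R=0.6000) → pose (-3.4275, 0.2797, 1.8750)
step 2: θ'=2.5000 (R=-7.0000) → pose (-0.9383, -3.2316, 2.5000)
step 3: θ'=0.6250 (R=-1.6000) → pose (-0.9169, -0.6522, 0.6250)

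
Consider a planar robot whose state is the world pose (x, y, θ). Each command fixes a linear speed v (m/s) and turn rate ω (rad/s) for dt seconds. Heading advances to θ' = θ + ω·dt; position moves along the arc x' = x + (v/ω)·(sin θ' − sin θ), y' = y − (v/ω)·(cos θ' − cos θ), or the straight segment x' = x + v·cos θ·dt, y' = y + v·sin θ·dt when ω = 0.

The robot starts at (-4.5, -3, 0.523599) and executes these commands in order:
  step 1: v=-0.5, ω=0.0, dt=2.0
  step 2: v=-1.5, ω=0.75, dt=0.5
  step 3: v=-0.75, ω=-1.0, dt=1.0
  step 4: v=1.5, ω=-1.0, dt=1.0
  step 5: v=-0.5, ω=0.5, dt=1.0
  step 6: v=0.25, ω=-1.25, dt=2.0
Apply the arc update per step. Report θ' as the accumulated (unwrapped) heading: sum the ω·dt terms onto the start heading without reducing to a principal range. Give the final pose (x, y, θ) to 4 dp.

(-5.8389, -5.0721, -3.1014)

step 1: θ'=0.5236 (straight) → pose (-5.3660, -3.5000, 0.5236)
step 2: θ'=0.8986 (R=-2.0000) → pose (-5.9309, -3.9866, 0.8986)
step 3: θ'=-0.1014 (R=0.7500) → pose (-6.5937, -4.2658, -0.1014)
step 4: θ'=-1.1014 (R=-1.5000) → pose (-5.4078, -5.0795, -1.1014)
step 5: θ'=-0.6014 (R=-1.0000) → pose (-5.7338, -4.7073, -0.6014)
step 6: θ'=-3.1014 (R=-0.2000) → pose (-5.8389, -5.0721, -3.1014)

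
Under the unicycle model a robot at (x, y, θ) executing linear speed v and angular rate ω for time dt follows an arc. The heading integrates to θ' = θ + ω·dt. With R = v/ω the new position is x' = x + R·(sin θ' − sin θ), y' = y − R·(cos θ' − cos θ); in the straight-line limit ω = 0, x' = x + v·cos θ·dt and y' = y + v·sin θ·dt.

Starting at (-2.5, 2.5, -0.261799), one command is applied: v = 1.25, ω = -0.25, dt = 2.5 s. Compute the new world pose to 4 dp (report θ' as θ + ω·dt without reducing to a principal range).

θ' = -0.2618 + -0.25·2.5 = -0.8868
R = v/ω = 1.25/-0.25 = -5.0000
x' = -2.5 + -5.0000·(sin -0.8868 − sin -0.2618) = 0.0812
y' = 2.5 − -5.0000·(cos -0.8868 − cos -0.2618) = 0.8299

(0.0812, 0.8299, -0.8868)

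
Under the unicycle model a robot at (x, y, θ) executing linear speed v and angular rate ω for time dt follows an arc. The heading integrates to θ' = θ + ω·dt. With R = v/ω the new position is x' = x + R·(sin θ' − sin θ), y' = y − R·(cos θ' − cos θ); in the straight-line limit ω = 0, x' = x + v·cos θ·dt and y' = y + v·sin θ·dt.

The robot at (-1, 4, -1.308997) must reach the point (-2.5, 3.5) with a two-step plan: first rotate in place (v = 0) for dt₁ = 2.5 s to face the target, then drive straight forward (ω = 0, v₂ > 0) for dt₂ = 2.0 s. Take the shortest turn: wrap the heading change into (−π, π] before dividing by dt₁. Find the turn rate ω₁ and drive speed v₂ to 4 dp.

ω₁ = -0.6043, v₂ = 0.7906

heading to target = atan2(3.5−4, -2.5−-1) = -2.8198
Δθ = wrap(-2.8198 − -1.3090) = -1.5108; ω₁ = Δθ/dt₁ = -0.6043
distance = √((-2.5−-1)² + (3.5−4)²) = 1.5811; v₂ = distance/dt₂ = 0.7906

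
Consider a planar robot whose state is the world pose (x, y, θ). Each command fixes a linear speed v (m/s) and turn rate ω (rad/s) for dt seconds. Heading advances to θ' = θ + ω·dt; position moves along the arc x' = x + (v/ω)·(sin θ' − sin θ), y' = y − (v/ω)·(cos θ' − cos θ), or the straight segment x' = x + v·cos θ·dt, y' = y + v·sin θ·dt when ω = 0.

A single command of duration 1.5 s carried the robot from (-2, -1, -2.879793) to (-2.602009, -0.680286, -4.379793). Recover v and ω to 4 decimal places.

Δθ = -4.379793 − -2.879793 = -1.500000
ω = Δθ/dt = -1.500000/1.5 = -1.0000
R = Δx/(sin θ' − sin θ) = -0.5000
v = R·ω = -0.5000·-1.0000 = 0.5000

v = 0.5000, ω = -1.0000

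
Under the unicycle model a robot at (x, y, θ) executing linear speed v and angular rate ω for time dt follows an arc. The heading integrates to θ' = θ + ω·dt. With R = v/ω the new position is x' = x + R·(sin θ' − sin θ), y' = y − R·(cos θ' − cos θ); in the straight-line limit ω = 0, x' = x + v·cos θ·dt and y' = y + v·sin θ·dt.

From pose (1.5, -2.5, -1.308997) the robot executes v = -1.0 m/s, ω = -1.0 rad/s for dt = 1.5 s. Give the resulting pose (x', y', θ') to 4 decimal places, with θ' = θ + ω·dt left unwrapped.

(2.1394, -1.2960, -2.8090)

θ' = -1.3090 + -1.0·1.5 = -2.8090
R = v/ω = -1.0/-1.0 = 1.0000
x' = 1.5 + 1.0000·(sin -2.8090 − sin -1.3090) = 2.1394
y' = -2.5 − 1.0000·(cos -2.8090 − cos -1.3090) = -1.2960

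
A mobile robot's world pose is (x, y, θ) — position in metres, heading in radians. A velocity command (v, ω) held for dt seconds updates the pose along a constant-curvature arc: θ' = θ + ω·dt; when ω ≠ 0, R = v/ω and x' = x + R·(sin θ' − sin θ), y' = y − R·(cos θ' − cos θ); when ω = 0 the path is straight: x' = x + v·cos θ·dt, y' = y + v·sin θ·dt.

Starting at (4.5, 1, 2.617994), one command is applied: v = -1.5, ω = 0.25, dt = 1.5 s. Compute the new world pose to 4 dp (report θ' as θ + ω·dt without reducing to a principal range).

(6.6117, 0.2623, 2.9930)

θ' = 2.6180 + 0.25·1.5 = 2.9930
R = v/ω = -1.5/0.25 = -6.0000
x' = 4.5 + -6.0000·(sin 2.9930 − sin 2.6180) = 6.6117
y' = 1 − -6.0000·(cos 2.9930 − cos 2.6180) = 0.2623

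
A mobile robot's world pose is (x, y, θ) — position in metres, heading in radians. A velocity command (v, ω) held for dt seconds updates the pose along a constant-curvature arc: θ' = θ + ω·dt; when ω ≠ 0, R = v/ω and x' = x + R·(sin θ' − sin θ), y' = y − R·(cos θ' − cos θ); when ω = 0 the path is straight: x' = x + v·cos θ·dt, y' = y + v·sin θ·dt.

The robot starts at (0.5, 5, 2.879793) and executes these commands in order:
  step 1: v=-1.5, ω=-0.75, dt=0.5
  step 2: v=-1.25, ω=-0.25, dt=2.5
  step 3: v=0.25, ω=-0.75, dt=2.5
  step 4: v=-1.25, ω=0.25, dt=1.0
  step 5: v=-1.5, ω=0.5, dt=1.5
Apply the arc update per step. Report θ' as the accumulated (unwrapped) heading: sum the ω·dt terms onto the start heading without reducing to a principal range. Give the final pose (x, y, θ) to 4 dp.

(0.2654, 1.1556, 1.0048)

step 1: θ'=2.5048 (R=2.0000) → pose (1.1716, 4.6762, 2.5048)
step 2: θ'=1.8798 (R=5.0000) → pose (2.9617, 2.1767, 1.8798)
step 3: θ'=0.0048 (R=-0.3333) → pose (3.2776, 2.6114, 0.0048)
step 4: θ'=0.2548 (R=-5.0000) → pose (2.0414, 2.4500, 0.2548)
step 5: θ'=1.0048 (R=-3.0000) → pose (0.2654, 1.1556, 1.0048)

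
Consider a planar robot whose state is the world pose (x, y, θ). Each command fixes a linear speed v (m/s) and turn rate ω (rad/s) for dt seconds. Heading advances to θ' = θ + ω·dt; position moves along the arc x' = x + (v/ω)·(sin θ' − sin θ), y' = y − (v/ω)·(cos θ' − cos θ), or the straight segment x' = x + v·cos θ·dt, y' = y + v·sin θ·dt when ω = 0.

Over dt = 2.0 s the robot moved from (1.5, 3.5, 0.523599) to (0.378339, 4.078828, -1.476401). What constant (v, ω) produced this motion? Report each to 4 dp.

v = -0.7500, ω = -1.0000

Δθ = -1.476401 − 0.523599 = -2.000000
ω = Δθ/dt = -2.000000/2.0 = -1.0000
R = Δx/(sin θ' − sin θ) = 0.7500
v = R·ω = 0.7500·-1.0000 = -0.7500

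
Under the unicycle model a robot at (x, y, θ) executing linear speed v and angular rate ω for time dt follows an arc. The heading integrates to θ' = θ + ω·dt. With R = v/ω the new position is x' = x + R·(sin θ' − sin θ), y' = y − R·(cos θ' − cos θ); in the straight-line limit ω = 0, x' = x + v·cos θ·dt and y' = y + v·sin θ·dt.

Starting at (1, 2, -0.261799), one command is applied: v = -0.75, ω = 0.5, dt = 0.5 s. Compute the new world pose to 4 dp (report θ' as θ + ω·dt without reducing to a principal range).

θ' = -0.2618 + 0.5·0.5 = -0.0118
R = v/ω = -0.75/0.5 = -1.5000
x' = 1 + -1.5000·(sin -0.0118 − sin -0.2618) = 0.6295
y' = 2 − -1.5000·(cos -0.0118 − cos -0.2618) = 2.0510

(0.6295, 2.0510, -0.0118)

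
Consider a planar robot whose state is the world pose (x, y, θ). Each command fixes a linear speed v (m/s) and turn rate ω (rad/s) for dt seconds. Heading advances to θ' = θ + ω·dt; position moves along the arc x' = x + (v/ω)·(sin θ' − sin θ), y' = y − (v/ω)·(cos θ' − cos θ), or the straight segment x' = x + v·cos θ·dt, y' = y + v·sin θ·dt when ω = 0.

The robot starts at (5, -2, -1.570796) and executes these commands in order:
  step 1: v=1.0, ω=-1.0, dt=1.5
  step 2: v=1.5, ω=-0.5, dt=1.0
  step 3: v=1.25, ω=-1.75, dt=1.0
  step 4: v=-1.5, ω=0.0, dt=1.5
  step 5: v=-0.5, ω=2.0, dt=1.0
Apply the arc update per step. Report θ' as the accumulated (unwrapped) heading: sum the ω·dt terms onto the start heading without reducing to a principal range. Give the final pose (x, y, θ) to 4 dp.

step 1: θ'=-3.0708 (R=-1.0000) → pose (4.0707, -2.9975, -3.0708)
step 2: θ'=-3.5708 (R=-3.0000) → pose (2.6101, -2.7329, -3.5708)
step 3: θ'=-5.3208 (R=-0.7143) → pose (2.3212, -1.6751, -5.3208)
step 4: θ'=-5.3208 (straight) → pose (1.0352, -3.5214, -5.3208)
step 5: θ'=-3.3208 (R=-0.2500) → pose (1.1958, -3.9103, -3.3208)

(1.1958, -3.9103, -3.3208)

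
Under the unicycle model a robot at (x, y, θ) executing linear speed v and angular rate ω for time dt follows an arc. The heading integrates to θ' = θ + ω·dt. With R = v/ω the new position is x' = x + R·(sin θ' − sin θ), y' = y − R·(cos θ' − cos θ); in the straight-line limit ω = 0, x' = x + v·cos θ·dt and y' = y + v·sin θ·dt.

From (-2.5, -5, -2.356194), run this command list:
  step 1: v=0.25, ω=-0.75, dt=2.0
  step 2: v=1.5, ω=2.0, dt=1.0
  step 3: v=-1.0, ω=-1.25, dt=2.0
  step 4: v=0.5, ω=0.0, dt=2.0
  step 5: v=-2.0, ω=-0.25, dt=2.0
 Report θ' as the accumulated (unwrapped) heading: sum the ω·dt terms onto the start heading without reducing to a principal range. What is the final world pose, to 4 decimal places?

step 1: θ'=-3.8562 (R=-0.3333) → pose (-2.9541, -5.0161, -3.8562)
step 2: θ'=-1.8562 (R=0.7500) → pose (-4.1653, -5.3714, -1.8562)
step 3: θ'=-4.3562 (R=0.8000) → pose (-2.6479, -5.3177, -4.3562)
step 4: θ'=-4.3562 (straight) → pose (-2.9966, -4.3805, -4.3562)
step 5: θ'=-4.8562 (R=8.0000) → pose (-2.5770, -8.3166, -4.8562)

(-2.5770, -8.3166, -4.8562)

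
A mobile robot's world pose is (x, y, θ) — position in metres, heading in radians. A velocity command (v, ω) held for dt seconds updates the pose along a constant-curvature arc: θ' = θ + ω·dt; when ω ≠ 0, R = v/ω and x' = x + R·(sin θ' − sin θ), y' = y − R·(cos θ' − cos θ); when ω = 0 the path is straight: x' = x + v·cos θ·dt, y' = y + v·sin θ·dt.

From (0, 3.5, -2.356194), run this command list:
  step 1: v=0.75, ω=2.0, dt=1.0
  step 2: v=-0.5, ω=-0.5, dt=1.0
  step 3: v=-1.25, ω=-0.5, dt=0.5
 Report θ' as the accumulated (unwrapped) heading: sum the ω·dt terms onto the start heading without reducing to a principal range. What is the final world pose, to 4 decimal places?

step 1: θ'=-0.3562 (R=0.3750) → pose (0.1344, 2.8834, -0.3562)
step 2: θ'=-0.8562 (R=1.0000) → pose (-0.2722, 3.1653, -0.8562)
step 3: θ'=-1.1062 (R=2.5000) → pose (-0.6189, 3.6834, -1.1062)

(-0.6189, 3.6834, -1.1062)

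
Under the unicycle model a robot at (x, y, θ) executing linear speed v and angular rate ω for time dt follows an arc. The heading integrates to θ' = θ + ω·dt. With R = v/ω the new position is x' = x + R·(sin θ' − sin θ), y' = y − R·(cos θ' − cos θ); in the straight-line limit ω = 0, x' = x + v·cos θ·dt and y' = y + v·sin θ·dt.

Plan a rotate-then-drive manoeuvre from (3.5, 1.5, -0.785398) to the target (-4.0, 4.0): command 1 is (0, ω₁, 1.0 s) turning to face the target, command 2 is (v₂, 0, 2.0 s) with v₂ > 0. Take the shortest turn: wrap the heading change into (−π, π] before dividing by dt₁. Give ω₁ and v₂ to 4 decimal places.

heading to target = atan2(4−1.5, -4−3.5) = 2.8198
Δθ = wrap(2.8198 − -0.7854) = -2.6779; ω₁ = Δθ/dt₁ = -2.6779
distance = √((-4−3.5)² + (4−1.5)²) = 7.9057; v₂ = distance/dt₂ = 3.9528

ω₁ = -2.6779, v₂ = 3.9528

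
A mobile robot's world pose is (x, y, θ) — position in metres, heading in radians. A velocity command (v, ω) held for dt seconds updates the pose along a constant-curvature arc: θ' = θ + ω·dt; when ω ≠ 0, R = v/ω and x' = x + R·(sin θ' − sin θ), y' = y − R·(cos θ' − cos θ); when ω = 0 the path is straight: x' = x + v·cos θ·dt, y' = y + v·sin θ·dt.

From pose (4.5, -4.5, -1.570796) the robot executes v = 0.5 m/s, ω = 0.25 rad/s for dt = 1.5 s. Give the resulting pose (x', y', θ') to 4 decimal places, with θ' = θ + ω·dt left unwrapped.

θ' = -1.5708 + 0.25·1.5 = -1.1958
R = v/ω = 0.5/0.25 = 2.0000
x' = 4.5 + 2.0000·(sin -1.1958 − sin -1.5708) = 4.6390
y' = -4.5 − 2.0000·(cos -1.1958 − cos -1.5708) = -5.2325

(4.6390, -5.2325, -1.1958)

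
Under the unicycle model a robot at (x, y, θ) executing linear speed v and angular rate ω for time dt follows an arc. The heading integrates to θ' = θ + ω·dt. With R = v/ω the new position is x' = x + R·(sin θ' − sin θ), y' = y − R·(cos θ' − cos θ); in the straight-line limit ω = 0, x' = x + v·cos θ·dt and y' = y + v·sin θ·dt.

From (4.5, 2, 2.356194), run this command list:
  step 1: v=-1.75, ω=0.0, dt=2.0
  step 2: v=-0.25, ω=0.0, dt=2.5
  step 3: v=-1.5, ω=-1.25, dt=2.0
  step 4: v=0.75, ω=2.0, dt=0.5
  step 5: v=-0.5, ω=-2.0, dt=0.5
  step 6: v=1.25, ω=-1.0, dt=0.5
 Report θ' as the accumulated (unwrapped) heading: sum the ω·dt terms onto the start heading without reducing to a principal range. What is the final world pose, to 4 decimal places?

(7.0798, -3.1485, -0.6438)

step 1: θ'=2.3562 (straight) → pose (6.9749, -0.4749, 2.3562)
step 2: θ'=2.3562 (straight) → pose (7.4168, -0.9168, 2.3562)
step 3: θ'=-0.1438 (R=1.2000) → pose (6.3963, -2.9530, -0.1438)
step 4: θ'=0.8562 (R=0.3750) → pose (6.7333, -2.8276, 0.8562)
step 5: θ'=-0.1438 (R=0.2500) → pose (6.5086, -2.9112, -0.1438)
step 6: θ'=-0.6438 (R=-1.2500) → pose (7.0798, -3.1485, -0.6438)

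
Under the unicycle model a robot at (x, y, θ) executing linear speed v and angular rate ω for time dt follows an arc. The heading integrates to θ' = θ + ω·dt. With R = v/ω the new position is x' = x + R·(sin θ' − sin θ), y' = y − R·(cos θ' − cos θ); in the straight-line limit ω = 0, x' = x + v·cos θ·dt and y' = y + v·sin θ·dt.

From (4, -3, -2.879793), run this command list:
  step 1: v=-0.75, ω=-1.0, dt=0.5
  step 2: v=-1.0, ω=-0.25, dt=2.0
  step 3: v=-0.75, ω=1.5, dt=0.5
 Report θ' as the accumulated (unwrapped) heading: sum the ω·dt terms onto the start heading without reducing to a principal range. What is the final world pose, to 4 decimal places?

step 1: θ'=-3.3798 (R=0.7500) → pose (4.3711, -2.9956, -3.3798)
step 2: θ'=-3.8798 (R=4.0000) → pose (6.1191, -3.9240, -3.8798)
step 3: θ'=-3.1298 (R=-0.5000) → pose (6.4615, -4.0541, -3.1298)

(6.4615, -4.0541, -3.1298)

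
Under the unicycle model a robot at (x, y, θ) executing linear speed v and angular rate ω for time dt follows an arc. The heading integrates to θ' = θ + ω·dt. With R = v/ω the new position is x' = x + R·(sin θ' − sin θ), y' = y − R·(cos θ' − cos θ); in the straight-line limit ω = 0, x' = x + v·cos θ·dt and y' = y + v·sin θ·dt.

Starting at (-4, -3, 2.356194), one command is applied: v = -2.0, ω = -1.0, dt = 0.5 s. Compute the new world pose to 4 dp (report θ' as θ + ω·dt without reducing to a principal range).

θ' = 2.3562 + -1.0·0.5 = 1.8562
R = v/ω = -2.0/-1.0 = 2.0000
x' = -4 + 2.0000·(sin 1.8562 − sin 2.3562) = -3.4951
y' = -3 − 2.0000·(cos 1.8562 − cos 2.3562) = -3.8511

(-3.4951, -3.8511, 1.8562)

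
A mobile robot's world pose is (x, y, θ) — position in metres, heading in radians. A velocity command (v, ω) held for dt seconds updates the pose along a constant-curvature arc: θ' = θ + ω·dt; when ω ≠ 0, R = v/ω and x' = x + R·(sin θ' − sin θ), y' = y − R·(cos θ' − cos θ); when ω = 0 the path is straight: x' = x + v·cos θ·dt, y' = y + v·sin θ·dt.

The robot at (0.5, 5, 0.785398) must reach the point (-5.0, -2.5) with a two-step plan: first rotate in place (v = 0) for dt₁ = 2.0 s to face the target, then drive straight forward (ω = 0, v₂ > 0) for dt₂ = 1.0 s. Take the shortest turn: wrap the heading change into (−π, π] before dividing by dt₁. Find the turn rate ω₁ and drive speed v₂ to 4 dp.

heading to target = atan2(-2.5−5, -5−0.5) = -2.2035
Δθ = wrap(-2.2035 − 0.7854) = -2.9889; ω₁ = Δθ/dt₁ = -1.4945
distance = √((-5−0.5)² + (-2.5−5)²) = 9.3005; v₂ = distance/dt₂ = 9.3005

ω₁ = -1.4945, v₂ = 9.3005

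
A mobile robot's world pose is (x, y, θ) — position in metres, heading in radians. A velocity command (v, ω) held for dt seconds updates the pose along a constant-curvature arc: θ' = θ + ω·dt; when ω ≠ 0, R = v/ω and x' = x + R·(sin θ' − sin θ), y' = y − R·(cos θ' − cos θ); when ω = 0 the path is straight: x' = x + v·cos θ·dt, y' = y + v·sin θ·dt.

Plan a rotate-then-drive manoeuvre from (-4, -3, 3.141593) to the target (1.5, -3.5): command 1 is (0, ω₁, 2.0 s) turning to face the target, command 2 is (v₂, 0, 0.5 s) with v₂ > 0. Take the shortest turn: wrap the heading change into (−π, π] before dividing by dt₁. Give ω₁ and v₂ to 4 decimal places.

ω₁ = 1.5255, v₂ = 11.0454

heading to target = atan2(-3.5−-3, 1.5−-4) = -0.0907
Δθ = wrap(-0.0907 − 3.1416) = 3.0509; ω₁ = Δθ/dt₁ = 1.5255
distance = √((1.5−-4)² + (-3.5−-3)²) = 5.5227; v₂ = distance/dt₂ = 11.0454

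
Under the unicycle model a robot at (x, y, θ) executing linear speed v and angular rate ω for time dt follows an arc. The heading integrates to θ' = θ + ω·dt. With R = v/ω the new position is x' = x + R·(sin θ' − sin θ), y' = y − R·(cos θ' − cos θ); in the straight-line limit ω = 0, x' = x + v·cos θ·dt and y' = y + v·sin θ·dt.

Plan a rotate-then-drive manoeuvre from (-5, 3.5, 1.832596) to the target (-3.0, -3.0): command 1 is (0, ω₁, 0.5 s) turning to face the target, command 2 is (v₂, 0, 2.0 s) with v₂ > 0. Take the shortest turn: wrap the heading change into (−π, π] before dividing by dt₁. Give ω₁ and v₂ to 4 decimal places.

ω₁ = -6.2098, v₂ = 3.4004

heading to target = atan2(-3−3.5, -3−-5) = -1.2723
Δθ = wrap(-1.2723 − 1.8326) = -3.1049; ω₁ = Δθ/dt₁ = -6.2098
distance = √((-3−-5)² + (-3−3.5)²) = 6.8007; v₂ = distance/dt₂ = 3.4004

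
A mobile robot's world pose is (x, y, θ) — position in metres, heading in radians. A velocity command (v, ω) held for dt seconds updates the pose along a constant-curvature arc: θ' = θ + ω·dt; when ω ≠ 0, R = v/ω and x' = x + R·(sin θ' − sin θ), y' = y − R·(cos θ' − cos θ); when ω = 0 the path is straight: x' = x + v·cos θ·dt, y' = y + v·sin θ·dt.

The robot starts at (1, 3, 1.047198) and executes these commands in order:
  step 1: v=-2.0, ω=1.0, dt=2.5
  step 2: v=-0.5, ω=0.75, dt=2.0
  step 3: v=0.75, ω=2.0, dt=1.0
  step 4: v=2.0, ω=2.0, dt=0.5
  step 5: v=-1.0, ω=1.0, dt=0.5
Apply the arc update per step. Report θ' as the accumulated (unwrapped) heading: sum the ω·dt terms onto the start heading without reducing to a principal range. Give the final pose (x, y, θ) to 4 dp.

(5.0032, 1.3134, 8.5472)

step 1: θ'=3.5472 (R=-2.0000) → pose (3.5212, 0.1623, 3.5472)
step 2: θ'=5.0472 (R=-0.6667) → pose (3.8878, 0.9939, 5.0472)
step 3: θ'=7.0472 (R=0.3750) → pose (4.5014, 0.8464, 7.0472)
step 4: θ'=8.0472 (R=1.0000) → pose (4.7910, 1.7604, 8.0472)
step 5: θ'=8.5472 (R=-1.0000) → pose (5.0032, 1.3134, 8.5472)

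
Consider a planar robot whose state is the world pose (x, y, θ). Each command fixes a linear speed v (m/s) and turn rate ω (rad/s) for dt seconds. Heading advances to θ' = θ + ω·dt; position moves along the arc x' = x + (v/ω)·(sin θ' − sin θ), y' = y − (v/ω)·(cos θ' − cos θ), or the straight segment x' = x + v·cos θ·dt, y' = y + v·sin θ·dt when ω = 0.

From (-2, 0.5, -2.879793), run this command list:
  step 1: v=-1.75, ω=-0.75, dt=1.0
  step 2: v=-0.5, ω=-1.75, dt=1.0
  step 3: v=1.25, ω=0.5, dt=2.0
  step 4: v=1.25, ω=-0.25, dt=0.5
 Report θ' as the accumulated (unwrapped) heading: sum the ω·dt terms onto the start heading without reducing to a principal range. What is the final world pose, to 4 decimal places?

(0.0215, 2.8433, -4.5048)

step 1: θ'=-3.6298 (R=2.3333) → pose (-0.3017, 0.3069, -3.6298)
step 2: θ'=-5.3798 (R=0.2857) → pose (-0.2113, -0.1223, -5.3798)
step 3: θ'=-4.3798 (R=2.5000) → pose (0.1881, 2.2414, -4.3798)
step 4: θ'=-4.5048 (R=-5.0000) → pose (0.0215, 2.8433, -4.5048)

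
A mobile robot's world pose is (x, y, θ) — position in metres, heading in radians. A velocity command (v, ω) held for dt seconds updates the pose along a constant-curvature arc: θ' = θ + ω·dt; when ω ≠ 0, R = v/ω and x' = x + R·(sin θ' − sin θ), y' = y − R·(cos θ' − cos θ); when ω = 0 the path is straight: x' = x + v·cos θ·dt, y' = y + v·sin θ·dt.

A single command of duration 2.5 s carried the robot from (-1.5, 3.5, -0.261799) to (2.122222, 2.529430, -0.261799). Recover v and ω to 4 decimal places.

v = 1.5000, ω = 0.0000

Δθ = -0.261799 − -0.261799 = 0.000000
ω = Δθ/dt = 0.000000/2.5 = 0.0000
ω = 0 → v = (Δx·cos θ + Δy·sin θ)/dt = 1.5000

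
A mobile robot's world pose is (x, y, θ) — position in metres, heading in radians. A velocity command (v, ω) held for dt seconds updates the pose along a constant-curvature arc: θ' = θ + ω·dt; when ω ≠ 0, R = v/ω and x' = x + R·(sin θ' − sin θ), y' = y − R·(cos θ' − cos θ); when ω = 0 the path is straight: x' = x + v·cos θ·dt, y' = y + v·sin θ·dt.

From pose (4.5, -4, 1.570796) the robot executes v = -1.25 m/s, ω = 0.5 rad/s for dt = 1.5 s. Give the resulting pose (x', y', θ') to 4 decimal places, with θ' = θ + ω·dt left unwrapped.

(5.1708, -5.7041, 2.3208)

θ' = 1.5708 + 0.5·1.5 = 2.3208
R = v/ω = -1.25/0.5 = -2.5000
x' = 4.5 + -2.5000·(sin 2.3208 − sin 1.5708) = 5.1708
y' = -4 − -2.5000·(cos 2.3208 − cos 1.5708) = -5.7041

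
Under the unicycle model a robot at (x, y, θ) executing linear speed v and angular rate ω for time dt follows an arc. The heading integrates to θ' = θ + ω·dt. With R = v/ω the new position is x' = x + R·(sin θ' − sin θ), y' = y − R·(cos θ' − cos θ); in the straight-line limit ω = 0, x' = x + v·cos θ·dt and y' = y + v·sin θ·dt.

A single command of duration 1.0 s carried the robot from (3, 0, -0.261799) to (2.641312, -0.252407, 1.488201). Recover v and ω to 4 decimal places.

Δθ = 1.488201 − -0.261799 = 1.750000
ω = Δθ/dt = 1.750000/1.0 = 1.7500
R = Δx/(sin θ' − sin θ) = -0.2857
v = R·ω = -0.2857·1.7500 = -0.5000

v = -0.5000, ω = 1.7500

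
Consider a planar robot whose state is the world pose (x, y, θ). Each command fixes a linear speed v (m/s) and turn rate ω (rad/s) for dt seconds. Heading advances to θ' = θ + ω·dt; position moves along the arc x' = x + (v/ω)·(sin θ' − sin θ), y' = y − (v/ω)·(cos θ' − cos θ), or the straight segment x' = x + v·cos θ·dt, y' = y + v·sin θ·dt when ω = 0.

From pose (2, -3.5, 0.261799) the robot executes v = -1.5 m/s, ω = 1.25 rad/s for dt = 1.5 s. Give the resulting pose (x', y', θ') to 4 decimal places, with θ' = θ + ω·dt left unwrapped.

θ' = 0.2618 + 1.25·1.5 = 2.1368
R = v/ω = -1.5/1.25 = -1.2000
x' = 2 + -1.2000·(sin 2.1368 − sin 0.2618) = 1.2977
y' = -3.5 − -1.2000·(cos 2.1368 − cos 0.2618) = -5.3026

(1.2977, -5.3026, 2.1368)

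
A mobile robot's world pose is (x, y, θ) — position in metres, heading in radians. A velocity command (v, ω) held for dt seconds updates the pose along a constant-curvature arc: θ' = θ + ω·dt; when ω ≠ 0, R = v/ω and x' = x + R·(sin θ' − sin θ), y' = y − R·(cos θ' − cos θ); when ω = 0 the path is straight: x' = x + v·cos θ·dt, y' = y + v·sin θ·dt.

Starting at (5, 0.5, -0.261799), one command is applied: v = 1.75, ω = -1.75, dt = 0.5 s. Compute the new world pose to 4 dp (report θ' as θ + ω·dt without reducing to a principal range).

θ' = -0.2618 + -1.75·0.5 = -1.1368
R = v/ω = 1.75/-1.75 = -1.0000
x' = 5 + -1.0000·(sin -1.1368 − sin -0.2618) = 5.6485
y' = 0.5 − -1.0000·(cos -1.1368 − cos -0.2618) = -0.0454

(5.6485, -0.0454, -1.1368)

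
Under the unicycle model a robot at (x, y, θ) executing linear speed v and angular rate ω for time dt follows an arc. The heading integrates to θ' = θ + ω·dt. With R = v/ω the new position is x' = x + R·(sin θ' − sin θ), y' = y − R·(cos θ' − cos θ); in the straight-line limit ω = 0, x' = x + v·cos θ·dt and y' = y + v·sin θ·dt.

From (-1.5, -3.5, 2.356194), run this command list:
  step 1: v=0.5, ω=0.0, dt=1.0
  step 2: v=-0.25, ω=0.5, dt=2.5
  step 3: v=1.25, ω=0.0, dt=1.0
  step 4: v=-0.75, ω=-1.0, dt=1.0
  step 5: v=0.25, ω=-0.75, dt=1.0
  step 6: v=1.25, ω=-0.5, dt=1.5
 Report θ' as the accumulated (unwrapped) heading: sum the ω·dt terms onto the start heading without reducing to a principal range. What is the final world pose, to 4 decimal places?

step 1: θ'=2.3562 (straight) → pose (-1.8536, -3.1464, 2.3562)
step 2: θ'=3.6062 (R=-0.5000) → pose (-1.2760, -3.2399, 3.6062)
step 3: θ'=3.6062 (straight) → pose (-2.3935, -3.8000, 3.6062)
step 4: θ'=2.6062 (R=0.7500) → pose (-1.6748, -3.8254, 2.6062)
step 5: θ'=1.8562 (R=-0.3333) → pose (-1.8246, -3.6326, 1.8562)
step 6: θ'=1.1062 (R=-2.5000) → pose (-1.6607, -1.8086, 1.1062)

(-1.6607, -1.8086, 1.1062)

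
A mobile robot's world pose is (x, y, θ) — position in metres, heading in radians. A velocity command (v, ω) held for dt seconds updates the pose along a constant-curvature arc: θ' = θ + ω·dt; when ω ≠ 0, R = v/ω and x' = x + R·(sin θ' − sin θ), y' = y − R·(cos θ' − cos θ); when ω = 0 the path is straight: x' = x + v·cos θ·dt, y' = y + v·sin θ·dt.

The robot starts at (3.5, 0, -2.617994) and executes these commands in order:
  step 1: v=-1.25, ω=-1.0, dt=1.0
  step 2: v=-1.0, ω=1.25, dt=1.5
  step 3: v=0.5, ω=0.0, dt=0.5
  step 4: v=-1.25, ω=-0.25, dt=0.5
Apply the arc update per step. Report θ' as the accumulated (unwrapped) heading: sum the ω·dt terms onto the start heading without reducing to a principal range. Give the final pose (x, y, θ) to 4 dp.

(5.9557, 0.9633, -1.8680)

step 1: θ'=-3.6180 (R=1.2500) → pose (4.6982, 0.0283, -3.6180)
step 2: θ'=-1.7430 (R=-0.8000) → pose (5.8533, 0.6021, -1.7430)
step 3: θ'=-1.7430 (straight) → pose (5.8104, 0.3558, -1.7430)
step 4: θ'=-1.8680 (R=5.0000) → pose (5.9557, 0.9633, -1.8680)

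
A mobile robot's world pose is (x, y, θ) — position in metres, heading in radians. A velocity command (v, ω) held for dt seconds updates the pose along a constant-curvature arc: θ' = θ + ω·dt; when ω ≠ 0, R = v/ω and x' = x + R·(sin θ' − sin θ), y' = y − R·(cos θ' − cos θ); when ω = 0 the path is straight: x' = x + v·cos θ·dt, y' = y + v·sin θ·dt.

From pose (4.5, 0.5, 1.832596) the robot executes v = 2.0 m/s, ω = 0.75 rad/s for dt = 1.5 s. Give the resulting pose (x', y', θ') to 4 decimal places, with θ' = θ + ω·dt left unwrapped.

θ' = 1.8326 + 0.75·1.5 = 2.9576
R = v/ω = 2.0/0.75 = 2.6667
x' = 4.5 + 2.6667·(sin 2.9576 − sin 1.8326) = 2.4121
y' = 0.5 − 2.6667·(cos 2.9576 − cos 1.8326) = 2.4315

(2.4121, 2.4315, 2.9576)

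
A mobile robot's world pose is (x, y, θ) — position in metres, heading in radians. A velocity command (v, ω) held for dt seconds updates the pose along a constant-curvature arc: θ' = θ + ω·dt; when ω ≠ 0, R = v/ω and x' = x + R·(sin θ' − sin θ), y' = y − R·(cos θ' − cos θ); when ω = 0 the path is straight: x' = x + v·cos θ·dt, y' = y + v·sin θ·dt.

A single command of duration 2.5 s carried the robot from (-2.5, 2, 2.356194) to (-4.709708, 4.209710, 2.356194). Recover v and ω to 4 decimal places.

v = 1.2500, ω = 0.0000

Δθ = 2.356194 − 2.356194 = 0.000000
ω = Δθ/dt = 0.000000/2.5 = 0.0000
ω = 0 → v = (Δx·cos θ + Δy·sin θ)/dt = 1.2500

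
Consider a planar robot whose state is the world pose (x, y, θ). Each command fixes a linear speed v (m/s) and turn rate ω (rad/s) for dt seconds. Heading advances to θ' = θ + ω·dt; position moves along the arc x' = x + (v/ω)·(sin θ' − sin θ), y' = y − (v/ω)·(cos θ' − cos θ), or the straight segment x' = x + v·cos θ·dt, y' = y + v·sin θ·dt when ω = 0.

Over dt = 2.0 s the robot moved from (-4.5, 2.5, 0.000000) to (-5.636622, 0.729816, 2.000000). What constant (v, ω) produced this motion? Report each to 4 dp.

Δθ = 2.000000 − 0.000000 = 2.000000
ω = Δθ/dt = 2.000000/2.0 = 1.0000
R = −Δy/(cos θ' − cos θ) = -1.2500
v = R·ω = -1.2500·1.0000 = -1.2500

v = -1.2500, ω = 1.0000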